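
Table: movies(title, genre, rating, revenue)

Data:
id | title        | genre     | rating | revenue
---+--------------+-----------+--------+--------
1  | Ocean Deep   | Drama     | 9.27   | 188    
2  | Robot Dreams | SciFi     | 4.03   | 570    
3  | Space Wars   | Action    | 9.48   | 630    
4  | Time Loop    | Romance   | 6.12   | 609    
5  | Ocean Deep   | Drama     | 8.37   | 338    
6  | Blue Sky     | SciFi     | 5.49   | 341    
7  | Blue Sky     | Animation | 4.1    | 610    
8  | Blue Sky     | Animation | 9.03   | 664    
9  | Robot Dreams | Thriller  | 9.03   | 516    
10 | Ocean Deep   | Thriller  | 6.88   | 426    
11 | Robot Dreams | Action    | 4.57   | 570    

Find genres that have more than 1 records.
SELECT genre, COUNT(*) as cnt
FROM movies
GROUP BY genre
HAVING COUNT(*) > 1

Result:
  Action: 2
  Animation: 2
  Drama: 2
  SciFi: 2
  Thriller: 2

Note: HAVING filters groups after aggregation, WHERE filters rows before.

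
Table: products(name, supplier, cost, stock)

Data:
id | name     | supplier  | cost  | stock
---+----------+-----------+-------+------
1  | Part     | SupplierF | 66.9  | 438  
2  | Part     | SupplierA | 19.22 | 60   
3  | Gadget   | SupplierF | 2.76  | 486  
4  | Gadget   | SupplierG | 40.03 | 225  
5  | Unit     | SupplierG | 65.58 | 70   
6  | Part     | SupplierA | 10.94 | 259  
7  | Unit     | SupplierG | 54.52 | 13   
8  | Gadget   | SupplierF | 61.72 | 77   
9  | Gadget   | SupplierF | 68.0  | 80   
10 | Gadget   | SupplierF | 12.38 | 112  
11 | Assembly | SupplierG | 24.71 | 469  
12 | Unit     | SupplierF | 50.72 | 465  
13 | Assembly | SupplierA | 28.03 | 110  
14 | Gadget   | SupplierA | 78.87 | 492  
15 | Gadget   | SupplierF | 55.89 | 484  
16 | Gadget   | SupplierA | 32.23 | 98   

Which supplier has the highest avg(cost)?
SELECT supplier, AVG(cost) as val
FROM products
GROUP BY supplier
ORDER BY val DESC
LIMIT 1

Result: SupplierG with avg(cost) = 46.21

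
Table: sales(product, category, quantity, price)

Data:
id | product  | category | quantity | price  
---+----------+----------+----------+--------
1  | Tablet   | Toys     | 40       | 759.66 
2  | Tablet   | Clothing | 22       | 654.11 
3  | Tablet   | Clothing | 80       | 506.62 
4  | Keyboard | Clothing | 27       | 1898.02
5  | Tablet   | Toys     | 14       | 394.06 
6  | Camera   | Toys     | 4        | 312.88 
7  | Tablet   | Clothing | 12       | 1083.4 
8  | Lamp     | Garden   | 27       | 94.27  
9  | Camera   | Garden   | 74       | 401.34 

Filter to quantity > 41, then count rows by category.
SELECT category, COUNT(*)
FROM sales
WHERE quantity > 41
GROUP BY category

Note: WHERE filters rows before grouping.

Result:
  Clothing: 1
  Garden: 1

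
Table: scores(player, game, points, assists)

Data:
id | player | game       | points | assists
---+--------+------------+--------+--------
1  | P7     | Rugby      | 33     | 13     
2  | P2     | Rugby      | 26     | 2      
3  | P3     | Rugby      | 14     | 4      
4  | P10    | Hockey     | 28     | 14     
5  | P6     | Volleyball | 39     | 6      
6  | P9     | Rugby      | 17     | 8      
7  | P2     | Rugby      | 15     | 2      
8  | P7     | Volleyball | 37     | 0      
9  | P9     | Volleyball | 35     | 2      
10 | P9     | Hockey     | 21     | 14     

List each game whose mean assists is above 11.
SELECT game, AVG(assists)
FROM scores
GROUP BY game
HAVING AVG(assists) > 11

Result:
  Hockey: avg=14.00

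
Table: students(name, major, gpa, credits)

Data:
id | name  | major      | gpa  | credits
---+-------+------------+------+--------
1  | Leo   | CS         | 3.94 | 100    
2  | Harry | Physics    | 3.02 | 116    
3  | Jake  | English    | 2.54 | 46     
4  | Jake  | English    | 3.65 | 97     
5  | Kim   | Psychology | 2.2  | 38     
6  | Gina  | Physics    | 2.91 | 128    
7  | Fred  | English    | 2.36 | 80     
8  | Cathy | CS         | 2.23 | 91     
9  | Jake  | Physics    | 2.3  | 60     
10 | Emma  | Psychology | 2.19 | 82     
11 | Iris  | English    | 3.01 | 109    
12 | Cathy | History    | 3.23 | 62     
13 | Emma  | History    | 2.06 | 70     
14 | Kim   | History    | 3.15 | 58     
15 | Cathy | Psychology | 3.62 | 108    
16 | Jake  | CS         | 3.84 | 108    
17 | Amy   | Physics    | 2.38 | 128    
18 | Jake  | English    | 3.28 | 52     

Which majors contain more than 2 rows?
SELECT major, COUNT(*) as cnt
FROM students
GROUP BY major
HAVING COUNT(*) > 2

Result:
  CS: 3
  English: 5
  History: 3
  Physics: 4
  Psychology: 3

Note: HAVING filters groups after aggregation, WHERE filters rows before.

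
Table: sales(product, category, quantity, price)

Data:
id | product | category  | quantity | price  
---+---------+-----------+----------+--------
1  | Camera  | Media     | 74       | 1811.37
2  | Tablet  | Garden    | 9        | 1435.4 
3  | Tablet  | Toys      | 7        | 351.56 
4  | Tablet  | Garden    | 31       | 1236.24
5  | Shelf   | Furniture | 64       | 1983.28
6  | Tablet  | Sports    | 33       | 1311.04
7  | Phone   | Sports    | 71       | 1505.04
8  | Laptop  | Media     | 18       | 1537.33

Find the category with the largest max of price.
SELECT category, MAX(price) as val
FROM sales
GROUP BY category
ORDER BY val DESC
LIMIT 1

Result: Furniture with max(price) = 1983.28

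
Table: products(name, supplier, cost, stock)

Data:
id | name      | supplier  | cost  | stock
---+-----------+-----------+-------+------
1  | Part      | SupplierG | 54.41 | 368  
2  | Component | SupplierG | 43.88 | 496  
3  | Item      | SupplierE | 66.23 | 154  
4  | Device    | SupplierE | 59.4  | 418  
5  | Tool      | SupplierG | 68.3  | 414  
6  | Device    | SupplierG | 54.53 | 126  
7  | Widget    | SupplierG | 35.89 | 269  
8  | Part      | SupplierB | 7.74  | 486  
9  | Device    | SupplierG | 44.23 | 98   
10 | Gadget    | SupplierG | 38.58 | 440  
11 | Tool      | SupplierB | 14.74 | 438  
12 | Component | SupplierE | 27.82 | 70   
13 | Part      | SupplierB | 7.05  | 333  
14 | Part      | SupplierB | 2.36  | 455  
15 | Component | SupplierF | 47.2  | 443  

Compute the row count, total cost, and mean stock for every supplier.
SELECT supplier,
       COUNT(*) as cnt,
       SUM(cost) as total_cost,
       AVG(stock) as avg_stock
FROM products
GROUP BY supplier

Result:
  SupplierB: 4 records, 31.89 total cost, 428.00 avg stock
  SupplierE: 3 records, 153.45 total cost, 214.00 avg stock
  SupplierF: 1 records, 47.20 total cost, 443.00 avg stock
  SupplierG: 7 records, 339.82 total cost, 315.86 avg stock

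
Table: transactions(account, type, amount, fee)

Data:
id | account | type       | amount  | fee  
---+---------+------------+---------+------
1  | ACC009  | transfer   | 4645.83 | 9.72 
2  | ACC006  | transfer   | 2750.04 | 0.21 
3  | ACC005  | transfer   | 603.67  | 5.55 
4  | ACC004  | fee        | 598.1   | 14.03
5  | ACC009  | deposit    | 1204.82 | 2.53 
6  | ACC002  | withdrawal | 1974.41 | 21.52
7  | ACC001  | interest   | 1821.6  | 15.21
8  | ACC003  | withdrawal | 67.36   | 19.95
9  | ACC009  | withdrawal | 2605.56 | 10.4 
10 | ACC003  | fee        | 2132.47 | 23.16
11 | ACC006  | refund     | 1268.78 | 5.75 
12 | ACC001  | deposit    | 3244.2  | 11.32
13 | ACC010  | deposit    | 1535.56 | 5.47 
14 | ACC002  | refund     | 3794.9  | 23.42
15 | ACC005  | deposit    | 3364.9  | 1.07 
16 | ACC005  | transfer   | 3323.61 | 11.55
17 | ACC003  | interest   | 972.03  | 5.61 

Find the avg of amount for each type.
SELECT type, AVG(amount) as result
FROM transactions
GROUP BY type

Result:
  deposit: 2337.37
  fee: 1365.29
  interest: 1396.82
  refund: 2531.84
  transfer: 2830.79
  withdrawal: 1549.11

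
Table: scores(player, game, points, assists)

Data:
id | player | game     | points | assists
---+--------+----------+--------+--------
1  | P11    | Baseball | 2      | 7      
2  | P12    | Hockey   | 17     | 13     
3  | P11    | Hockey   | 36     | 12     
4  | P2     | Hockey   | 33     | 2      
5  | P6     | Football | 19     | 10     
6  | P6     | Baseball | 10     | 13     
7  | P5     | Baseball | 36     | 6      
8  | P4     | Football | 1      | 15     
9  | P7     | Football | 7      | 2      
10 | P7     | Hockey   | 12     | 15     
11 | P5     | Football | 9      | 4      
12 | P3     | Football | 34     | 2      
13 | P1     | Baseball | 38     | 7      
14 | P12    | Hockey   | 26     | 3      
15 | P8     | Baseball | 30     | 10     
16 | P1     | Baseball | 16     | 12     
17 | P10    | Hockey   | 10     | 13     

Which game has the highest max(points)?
SELECT game, MAX(points) as val
FROM scores
GROUP BY game
ORDER BY val DESC
LIMIT 1

Result: Baseball with max(points) = 38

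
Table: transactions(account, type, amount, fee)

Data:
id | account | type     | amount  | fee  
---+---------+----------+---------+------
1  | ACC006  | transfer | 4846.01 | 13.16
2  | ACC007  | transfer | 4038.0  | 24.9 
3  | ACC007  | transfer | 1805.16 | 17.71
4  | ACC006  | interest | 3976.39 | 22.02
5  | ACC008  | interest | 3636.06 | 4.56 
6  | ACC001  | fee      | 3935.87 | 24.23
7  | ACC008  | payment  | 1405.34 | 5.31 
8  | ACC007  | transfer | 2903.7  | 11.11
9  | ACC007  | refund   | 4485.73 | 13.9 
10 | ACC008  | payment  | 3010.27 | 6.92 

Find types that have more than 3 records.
SELECT type, COUNT(*) as cnt
FROM transactions
GROUP BY type
HAVING COUNT(*) > 3

Result:
  transfer: 4

Note: HAVING filters groups after aggregation, WHERE filters rows before.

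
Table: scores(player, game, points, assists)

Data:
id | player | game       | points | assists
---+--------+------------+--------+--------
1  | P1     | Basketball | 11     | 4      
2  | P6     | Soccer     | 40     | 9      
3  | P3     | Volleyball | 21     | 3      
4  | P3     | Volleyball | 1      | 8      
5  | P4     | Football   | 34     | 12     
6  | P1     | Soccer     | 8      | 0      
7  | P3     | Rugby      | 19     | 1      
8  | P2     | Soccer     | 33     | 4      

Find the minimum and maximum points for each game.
SELECT game, MIN(points), MAX(points)
FROM scores
GROUP BY game

Result:
  Basketball: min=11, max=11
  Football: min=34, max=34
  Rugby: min=19, max=19
  Soccer: min=8, max=40
  Volleyball: min=1, max=21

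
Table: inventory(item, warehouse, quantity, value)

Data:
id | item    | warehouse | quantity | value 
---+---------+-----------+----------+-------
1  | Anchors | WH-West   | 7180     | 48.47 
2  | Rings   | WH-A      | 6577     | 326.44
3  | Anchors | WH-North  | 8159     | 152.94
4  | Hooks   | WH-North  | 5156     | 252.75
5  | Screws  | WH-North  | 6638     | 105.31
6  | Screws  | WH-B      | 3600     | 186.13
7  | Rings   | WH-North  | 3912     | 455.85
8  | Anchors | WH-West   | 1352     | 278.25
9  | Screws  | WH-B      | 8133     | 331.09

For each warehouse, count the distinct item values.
SELECT warehouse, COUNT(DISTINCT item)
FROM inventory
GROUP BY warehouse

Result:
  WH-A: 1 distinct
  WH-B: 1 distinct
  WH-North: 4 distinct
  WH-West: 1 distinct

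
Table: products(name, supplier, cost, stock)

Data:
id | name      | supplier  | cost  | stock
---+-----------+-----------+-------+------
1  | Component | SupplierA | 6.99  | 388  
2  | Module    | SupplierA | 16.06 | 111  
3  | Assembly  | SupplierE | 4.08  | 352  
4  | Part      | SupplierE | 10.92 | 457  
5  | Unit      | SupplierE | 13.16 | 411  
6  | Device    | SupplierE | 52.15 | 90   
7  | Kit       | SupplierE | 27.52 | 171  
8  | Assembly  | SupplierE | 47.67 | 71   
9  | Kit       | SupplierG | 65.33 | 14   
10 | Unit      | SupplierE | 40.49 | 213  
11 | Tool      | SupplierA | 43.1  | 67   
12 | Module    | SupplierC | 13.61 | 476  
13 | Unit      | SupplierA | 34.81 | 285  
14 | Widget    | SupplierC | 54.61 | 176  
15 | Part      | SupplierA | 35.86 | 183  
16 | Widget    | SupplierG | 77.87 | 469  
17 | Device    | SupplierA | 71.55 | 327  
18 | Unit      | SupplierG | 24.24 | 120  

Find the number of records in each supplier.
SELECT supplier, COUNT(*) as count
FROM products
GROUP BY supplier

Result:
  SupplierA: 6
  SupplierC: 2
  SupplierE: 7
  SupplierG: 3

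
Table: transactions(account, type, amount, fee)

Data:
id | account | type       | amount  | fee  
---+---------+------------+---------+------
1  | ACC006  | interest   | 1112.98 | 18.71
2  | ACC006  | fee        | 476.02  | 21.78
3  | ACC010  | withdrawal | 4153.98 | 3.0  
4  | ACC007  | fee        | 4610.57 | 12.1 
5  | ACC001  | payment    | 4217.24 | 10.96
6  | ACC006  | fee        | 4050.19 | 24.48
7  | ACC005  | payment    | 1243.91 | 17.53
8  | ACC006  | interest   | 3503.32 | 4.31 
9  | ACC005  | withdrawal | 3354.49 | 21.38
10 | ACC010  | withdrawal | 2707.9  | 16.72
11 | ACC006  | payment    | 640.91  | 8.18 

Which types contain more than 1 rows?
SELECT type, COUNT(*) as cnt
FROM transactions
GROUP BY type
HAVING COUNT(*) > 1

Result:
  fee: 3
  interest: 2
  payment: 3
  withdrawal: 3

Note: HAVING filters groups after aggregation, WHERE filters rows before.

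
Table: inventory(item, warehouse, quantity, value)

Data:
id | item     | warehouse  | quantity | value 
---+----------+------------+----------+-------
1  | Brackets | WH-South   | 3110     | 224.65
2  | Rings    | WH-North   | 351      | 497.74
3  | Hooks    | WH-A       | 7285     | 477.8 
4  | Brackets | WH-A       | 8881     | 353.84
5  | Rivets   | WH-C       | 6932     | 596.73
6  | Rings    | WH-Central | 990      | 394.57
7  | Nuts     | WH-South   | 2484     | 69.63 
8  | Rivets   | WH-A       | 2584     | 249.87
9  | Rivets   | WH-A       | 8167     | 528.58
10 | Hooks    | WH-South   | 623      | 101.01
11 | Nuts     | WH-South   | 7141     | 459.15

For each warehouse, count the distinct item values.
SELECT warehouse, COUNT(DISTINCT item)
FROM inventory
GROUP BY warehouse

Result:
  WH-A: 3 distinct
  WH-C: 1 distinct
  WH-Central: 1 distinct
  WH-North: 1 distinct
  WH-South: 3 distinct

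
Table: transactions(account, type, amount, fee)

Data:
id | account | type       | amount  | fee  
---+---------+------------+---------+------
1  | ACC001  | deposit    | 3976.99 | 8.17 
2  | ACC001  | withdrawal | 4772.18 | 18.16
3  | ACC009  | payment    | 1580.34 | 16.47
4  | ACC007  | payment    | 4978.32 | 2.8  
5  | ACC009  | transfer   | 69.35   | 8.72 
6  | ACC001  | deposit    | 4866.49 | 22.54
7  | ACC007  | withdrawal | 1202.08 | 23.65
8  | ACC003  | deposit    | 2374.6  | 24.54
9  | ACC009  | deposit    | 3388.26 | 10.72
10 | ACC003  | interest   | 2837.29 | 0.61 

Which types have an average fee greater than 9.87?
SELECT type, AVG(fee)
FROM transactions
GROUP BY type
HAVING AVG(fee) > 9.87

Result:
  deposit: avg=16.49
  withdrawal: avg=20.91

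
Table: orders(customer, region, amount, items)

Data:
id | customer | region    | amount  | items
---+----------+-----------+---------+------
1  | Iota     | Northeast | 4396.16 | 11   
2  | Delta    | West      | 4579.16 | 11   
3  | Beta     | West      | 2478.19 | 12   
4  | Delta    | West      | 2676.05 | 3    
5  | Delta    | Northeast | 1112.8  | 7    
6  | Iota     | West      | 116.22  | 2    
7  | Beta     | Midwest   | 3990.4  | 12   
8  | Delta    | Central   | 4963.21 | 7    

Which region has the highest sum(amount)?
SELECT region, SUM(amount) as val
FROM orders
GROUP BY region
ORDER BY val DESC
LIMIT 1

Result: West with sum(amount) = 9849.62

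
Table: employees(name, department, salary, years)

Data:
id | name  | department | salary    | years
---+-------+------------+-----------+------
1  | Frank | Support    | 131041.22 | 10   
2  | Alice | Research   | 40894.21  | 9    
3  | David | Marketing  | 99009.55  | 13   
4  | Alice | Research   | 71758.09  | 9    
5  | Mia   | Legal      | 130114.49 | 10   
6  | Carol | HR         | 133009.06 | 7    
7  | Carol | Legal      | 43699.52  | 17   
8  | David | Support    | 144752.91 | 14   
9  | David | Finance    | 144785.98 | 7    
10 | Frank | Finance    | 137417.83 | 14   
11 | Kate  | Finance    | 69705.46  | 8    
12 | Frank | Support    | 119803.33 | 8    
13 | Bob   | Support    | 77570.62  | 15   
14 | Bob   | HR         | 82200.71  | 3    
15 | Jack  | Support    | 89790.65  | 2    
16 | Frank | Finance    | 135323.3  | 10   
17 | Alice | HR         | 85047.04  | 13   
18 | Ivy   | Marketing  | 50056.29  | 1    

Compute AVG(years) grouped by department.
SELECT department, AVG(years) as result
FROM employees
GROUP BY department

Result:
  Finance: 9.75
  HR: 7.67
  Legal: 13.50
  Marketing: 7.00
  Research: 9.00
  Support: 9.80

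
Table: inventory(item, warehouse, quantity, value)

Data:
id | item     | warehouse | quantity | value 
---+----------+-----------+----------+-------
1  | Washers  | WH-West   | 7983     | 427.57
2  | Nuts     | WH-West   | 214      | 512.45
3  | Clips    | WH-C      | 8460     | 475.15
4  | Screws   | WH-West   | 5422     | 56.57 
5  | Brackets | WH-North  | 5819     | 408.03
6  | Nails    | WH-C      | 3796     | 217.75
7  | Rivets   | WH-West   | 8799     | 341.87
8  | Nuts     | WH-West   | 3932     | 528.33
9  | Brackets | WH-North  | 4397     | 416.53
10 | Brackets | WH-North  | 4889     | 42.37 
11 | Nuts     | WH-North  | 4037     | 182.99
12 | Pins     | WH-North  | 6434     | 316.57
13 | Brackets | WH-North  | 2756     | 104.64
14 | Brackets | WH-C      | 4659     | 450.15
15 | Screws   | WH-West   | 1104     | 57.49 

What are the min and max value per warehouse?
SELECT warehouse, MIN(value), MAX(value)
FROM inventory
GROUP BY warehouse

Result:
  WH-C: min=217.75, max=475.15
  WH-North: min=42.37, max=416.53
  WH-West: min=56.57, max=528.33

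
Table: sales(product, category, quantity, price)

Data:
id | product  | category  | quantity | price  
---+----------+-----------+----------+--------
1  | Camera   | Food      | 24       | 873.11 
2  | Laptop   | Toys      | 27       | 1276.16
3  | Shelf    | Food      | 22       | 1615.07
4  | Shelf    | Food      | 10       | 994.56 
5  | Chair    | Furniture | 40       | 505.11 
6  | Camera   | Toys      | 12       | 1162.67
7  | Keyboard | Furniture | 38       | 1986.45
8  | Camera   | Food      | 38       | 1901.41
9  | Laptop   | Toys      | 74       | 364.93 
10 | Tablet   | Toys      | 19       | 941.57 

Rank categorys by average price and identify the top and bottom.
SELECT category, AVG(price)
FROM sales
GROUP BY category
ORDER BY AVG(price)

All groups:
  Toys: 936.33
  Furniture: 1245.78
  Food: 1346.04

Highest: Food (1346.04)
Lowest: Toys (936.33)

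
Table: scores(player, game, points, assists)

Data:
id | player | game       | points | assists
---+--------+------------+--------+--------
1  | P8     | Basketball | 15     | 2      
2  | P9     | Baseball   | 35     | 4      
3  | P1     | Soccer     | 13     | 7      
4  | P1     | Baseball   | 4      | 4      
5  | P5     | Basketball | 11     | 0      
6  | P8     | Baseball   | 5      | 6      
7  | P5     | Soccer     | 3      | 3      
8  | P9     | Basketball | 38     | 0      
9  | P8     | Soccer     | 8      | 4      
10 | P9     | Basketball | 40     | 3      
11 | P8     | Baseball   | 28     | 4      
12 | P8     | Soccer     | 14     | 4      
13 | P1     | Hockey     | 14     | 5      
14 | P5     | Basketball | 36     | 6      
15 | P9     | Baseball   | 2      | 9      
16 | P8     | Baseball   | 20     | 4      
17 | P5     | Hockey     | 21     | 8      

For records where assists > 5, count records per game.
SELECT game, COUNT(*)
FROM scores
WHERE assists > 5
GROUP BY game

Note: WHERE filters rows before grouping.

Result:
  Baseball: 2
  Basketball: 1
  Hockey: 1
  Soccer: 1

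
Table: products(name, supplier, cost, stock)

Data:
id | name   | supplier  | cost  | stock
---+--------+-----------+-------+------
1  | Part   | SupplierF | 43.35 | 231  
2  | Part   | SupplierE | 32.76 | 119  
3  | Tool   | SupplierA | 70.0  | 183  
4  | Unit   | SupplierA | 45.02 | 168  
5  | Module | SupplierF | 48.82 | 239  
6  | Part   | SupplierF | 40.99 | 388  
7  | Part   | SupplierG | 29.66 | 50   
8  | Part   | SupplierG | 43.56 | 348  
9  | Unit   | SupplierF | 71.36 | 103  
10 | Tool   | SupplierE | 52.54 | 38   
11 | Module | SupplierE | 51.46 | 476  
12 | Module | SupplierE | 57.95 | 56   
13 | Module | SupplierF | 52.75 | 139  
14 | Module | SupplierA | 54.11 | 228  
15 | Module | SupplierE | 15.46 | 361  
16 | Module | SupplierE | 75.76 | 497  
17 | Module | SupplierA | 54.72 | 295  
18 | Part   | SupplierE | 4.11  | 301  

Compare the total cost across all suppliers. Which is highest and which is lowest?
SELECT supplier, SUM(cost)
FROM products
GROUP BY supplier
ORDER BY SUM(cost)

All groups:
  SupplierG: 73.22
  SupplierA: 223.85
  SupplierF: 257.27
  SupplierE: 290.04

Highest: SupplierE (290.04)
Lowest: SupplierG (73.22)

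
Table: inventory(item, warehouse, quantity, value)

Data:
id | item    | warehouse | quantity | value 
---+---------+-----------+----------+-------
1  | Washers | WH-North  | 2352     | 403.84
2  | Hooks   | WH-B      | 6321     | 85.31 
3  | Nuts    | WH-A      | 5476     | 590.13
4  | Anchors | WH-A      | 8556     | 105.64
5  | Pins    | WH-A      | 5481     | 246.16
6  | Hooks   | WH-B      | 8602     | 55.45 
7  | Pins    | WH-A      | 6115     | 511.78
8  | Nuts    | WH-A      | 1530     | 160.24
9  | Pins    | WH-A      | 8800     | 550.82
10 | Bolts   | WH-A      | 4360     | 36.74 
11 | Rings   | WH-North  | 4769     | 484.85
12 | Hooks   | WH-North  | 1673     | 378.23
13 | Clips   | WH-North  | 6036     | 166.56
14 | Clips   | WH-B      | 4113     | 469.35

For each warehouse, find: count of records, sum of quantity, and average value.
SELECT warehouse,
       COUNT(*) as cnt,
       SUM(quantity) as total_quantity,
       AVG(value) as avg_value
FROM inventory
GROUP BY warehouse

Result:
  WH-A: 7 records, 40318 total quantity, 314.50 avg value
  WH-B: 3 records, 19036 total quantity, 203.37 avg value
  WH-North: 4 records, 14830 total quantity, 358.37 avg value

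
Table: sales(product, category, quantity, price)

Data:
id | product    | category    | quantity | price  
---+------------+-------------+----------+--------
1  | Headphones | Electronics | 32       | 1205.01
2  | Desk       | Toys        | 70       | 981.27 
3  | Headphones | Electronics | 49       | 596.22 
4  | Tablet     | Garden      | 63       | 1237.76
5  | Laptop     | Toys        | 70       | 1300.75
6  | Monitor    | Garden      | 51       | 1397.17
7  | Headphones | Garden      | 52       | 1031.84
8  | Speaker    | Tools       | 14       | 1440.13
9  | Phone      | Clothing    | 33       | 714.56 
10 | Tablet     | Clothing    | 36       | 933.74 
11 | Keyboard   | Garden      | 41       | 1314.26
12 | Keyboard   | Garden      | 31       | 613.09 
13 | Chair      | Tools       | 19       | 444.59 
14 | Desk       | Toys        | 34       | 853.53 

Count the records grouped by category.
SELECT category, COUNT(*) as count
FROM sales
GROUP BY category

Result:
  Clothing: 2
  Electronics: 2
  Garden: 5
  Tools: 2
  Toys: 3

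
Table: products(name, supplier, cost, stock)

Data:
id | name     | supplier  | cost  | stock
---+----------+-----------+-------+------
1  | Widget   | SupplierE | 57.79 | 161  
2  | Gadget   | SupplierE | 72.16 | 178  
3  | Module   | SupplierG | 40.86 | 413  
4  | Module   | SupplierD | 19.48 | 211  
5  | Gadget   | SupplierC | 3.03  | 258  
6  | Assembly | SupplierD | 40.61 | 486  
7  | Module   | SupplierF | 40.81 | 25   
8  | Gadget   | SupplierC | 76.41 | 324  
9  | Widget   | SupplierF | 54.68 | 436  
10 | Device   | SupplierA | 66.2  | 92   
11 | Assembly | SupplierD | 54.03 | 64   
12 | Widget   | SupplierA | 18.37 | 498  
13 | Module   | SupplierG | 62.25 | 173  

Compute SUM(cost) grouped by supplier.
SELECT supplier, SUM(cost) as result
FROM products
GROUP BY supplier

Result:
  SupplierA: 84.57
  SupplierC: 79.44
  SupplierD: 114.12
  SupplierE: 129.95
  SupplierF: 95.49
  SupplierG: 103.11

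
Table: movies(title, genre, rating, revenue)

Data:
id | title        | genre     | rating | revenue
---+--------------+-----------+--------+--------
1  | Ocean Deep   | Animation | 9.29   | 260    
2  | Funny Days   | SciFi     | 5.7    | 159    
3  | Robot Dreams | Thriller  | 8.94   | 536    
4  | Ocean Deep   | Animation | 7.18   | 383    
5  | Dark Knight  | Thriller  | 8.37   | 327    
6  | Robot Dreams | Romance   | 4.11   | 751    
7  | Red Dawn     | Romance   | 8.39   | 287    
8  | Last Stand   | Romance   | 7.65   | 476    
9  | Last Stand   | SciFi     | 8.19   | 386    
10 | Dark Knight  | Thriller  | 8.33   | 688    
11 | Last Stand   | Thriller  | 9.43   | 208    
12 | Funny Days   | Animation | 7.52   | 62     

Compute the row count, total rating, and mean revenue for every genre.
SELECT genre,
       COUNT(*) as cnt,
       SUM(rating) as total_rating,
       AVG(revenue) as avg_revenue
FROM movies
GROUP BY genre

Result:
  Animation: 3 records, 23.99 total rating, 235.00 avg revenue
  Romance: 3 records, 20.15 total rating, 504.67 avg revenue
  SciFi: 2 records, 13.89 total rating, 272.50 avg revenue
  Thriller: 4 records, 35.07 total rating, 439.75 avg revenue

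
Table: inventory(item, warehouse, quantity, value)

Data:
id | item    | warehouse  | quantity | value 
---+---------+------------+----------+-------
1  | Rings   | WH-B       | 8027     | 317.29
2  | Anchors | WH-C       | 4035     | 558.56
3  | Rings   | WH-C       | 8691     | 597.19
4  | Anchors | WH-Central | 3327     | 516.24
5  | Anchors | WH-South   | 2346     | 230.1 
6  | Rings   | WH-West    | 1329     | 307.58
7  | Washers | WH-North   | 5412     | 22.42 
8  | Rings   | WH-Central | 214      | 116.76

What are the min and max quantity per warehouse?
SELECT warehouse, MIN(quantity), MAX(quantity)
FROM inventory
GROUP BY warehouse

Result:
  WH-B: min=8027, max=8027
  WH-C: min=4035, max=8691
  WH-Central: min=214, max=3327
  WH-North: min=5412, max=5412
  WH-South: min=2346, max=2346
  WH-West: min=1329, max=1329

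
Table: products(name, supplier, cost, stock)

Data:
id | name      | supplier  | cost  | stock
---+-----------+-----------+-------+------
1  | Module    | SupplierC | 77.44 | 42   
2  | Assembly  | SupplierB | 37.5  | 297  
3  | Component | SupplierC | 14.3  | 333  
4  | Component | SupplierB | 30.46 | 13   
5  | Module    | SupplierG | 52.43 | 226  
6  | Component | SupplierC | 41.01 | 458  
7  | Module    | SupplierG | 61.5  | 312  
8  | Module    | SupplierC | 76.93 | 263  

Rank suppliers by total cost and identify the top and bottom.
SELECT supplier, SUM(cost)
FROM products
GROUP BY supplier
ORDER BY SUM(cost)

All groups:
  SupplierB: 67.96
  SupplierG: 113.93
  SupplierC: 209.68

Highest: SupplierC (209.68)
Lowest: SupplierB (67.96)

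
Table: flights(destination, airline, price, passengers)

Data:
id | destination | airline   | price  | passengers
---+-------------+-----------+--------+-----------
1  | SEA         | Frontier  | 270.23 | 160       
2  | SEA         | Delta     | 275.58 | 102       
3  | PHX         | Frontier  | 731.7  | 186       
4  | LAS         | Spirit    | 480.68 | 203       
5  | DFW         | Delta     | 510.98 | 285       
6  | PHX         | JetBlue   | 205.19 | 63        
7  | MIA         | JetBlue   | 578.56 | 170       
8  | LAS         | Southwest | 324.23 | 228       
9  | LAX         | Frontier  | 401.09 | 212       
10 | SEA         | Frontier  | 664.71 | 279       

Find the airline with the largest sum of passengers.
SELECT airline, SUM(passengers) as val
FROM flights
GROUP BY airline
ORDER BY val DESC
LIMIT 1

Result: Frontier with sum(passengers) = 837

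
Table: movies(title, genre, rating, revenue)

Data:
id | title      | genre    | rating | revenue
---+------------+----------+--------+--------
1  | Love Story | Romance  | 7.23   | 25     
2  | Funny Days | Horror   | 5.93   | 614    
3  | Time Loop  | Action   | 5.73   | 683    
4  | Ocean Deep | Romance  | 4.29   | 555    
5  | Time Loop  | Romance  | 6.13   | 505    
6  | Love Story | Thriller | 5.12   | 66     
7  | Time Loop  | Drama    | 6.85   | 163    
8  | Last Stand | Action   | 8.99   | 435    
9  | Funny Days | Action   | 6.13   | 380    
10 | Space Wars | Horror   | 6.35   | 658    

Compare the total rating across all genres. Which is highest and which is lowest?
SELECT genre, SUM(rating)
FROM movies
GROUP BY genre
ORDER BY SUM(rating)

All groups:
  Thriller: 5.12
  Drama: 6.85
  Horror: 12.28
  Romance: 17.65
  Action: 20.85

Highest: Action (20.85)
Lowest: Thriller (5.12)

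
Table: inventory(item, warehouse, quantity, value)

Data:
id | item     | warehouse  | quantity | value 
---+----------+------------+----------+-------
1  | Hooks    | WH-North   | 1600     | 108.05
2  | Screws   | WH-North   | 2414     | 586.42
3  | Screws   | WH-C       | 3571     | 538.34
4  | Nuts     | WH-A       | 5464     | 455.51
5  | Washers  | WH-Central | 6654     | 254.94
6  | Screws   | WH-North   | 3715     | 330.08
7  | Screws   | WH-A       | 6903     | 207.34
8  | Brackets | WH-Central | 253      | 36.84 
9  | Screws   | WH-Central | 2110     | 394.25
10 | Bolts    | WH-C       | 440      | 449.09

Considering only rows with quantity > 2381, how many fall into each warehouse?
SELECT warehouse, COUNT(*)
FROM inventory
WHERE quantity > 2381
GROUP BY warehouse

Note: WHERE filters rows before grouping.

Result:
  WH-A: 2
  WH-C: 1
  WH-Central: 1
  WH-North: 2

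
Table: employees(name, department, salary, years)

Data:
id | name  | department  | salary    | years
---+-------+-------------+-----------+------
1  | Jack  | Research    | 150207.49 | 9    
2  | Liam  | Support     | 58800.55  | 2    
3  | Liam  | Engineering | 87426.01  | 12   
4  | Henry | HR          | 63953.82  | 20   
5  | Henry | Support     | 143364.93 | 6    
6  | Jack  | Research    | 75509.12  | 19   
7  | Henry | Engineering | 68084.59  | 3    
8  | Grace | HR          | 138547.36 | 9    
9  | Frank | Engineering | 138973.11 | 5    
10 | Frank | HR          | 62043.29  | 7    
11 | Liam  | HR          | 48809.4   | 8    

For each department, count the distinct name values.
SELECT department, COUNT(DISTINCT name)
FROM employees
GROUP BY department

Result:
  Engineering: 3 distinct
  HR: 4 distinct
  Research: 1 distinct
  Support: 2 distinct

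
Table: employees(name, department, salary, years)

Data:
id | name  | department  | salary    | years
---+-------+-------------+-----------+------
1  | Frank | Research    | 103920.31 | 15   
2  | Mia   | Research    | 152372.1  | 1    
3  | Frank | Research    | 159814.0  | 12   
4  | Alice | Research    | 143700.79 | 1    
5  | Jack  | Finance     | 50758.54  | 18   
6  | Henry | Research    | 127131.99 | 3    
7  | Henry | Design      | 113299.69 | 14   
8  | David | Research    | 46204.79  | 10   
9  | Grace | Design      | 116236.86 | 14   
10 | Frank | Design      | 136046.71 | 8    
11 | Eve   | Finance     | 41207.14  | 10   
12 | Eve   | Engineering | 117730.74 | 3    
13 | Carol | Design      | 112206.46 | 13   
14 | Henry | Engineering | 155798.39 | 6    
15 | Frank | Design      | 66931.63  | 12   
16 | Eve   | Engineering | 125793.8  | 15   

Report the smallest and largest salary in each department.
SELECT department, MIN(salary), MAX(salary)
FROM employees
GROUP BY department

Result:
  Design: min=66931.63, max=136046.71
  Engineering: min=117730.74, max=155798.39
  Finance: min=41207.14, max=50758.54
  Research: min=46204.79, max=159814.00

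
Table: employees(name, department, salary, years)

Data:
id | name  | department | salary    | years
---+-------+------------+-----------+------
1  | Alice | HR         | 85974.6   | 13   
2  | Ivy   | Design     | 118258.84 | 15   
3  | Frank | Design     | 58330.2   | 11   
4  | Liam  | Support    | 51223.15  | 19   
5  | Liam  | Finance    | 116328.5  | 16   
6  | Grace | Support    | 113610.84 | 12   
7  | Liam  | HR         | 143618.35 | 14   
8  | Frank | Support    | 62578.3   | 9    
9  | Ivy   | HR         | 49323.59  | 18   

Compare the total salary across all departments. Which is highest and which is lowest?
SELECT department, SUM(salary)
FROM employees
GROUP BY department
ORDER BY SUM(salary)

All groups:
  Finance: 116328.50
  Design: 176589.04
  Support: 227412.29
  HR: 278916.54

Highest: HR (278916.54)
Lowest: Finance (116328.50)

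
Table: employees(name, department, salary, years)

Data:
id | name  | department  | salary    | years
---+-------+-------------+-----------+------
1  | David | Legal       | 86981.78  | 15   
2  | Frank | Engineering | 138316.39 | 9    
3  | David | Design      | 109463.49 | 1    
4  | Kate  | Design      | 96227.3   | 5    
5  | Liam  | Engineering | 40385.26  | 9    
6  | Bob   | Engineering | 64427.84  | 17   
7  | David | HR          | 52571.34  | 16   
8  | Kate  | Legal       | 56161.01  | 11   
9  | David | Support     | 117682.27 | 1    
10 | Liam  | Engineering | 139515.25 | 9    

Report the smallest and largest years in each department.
SELECT department, MIN(years), MAX(years)
FROM employees
GROUP BY department

Result:
  Design: min=1, max=5
  Engineering: min=9, max=17
  HR: min=16, max=16
  Legal: min=11, max=15
  Support: min=1, max=1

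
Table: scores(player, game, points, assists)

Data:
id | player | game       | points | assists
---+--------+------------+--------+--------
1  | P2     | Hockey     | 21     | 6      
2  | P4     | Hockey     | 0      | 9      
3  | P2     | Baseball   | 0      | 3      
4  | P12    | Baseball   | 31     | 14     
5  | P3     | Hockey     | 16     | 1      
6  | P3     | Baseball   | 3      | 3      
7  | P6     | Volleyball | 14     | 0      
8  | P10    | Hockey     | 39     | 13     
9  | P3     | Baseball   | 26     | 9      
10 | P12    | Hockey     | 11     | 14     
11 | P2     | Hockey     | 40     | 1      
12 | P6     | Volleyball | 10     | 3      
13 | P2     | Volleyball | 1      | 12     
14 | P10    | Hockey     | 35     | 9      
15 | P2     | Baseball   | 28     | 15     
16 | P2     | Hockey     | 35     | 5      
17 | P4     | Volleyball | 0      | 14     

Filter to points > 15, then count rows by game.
SELECT game, COUNT(*)
FROM scores
WHERE points > 15
GROUP BY game

Note: WHERE filters rows before grouping.

Result:
  Baseball: 3
  Hockey: 6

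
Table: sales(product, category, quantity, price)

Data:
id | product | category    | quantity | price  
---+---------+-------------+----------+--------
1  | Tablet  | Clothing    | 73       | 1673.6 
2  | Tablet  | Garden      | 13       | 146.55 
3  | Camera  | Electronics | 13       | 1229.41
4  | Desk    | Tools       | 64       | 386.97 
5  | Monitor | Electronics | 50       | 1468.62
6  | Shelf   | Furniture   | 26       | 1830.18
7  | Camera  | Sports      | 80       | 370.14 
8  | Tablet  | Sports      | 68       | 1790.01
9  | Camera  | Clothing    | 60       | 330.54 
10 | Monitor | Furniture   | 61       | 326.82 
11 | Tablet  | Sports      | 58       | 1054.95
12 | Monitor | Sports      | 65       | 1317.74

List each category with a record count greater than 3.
SELECT category, COUNT(*) as cnt
FROM sales
GROUP BY category
HAVING COUNT(*) > 3

Result:
  Sports: 4

Note: HAVING filters groups after aggregation, WHERE filters rows before.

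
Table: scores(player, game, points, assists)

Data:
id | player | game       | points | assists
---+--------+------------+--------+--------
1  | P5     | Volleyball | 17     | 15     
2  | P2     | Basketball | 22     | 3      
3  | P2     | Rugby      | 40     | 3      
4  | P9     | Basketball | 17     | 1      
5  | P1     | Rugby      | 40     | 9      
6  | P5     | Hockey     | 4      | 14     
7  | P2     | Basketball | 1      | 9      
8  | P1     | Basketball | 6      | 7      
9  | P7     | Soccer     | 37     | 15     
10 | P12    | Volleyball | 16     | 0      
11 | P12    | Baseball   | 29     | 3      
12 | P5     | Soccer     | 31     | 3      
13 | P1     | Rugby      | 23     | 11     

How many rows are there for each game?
SELECT game, COUNT(*) as count
FROM scores
GROUP BY game

Result:
  Baseball: 1
  Basketball: 4
  Hockey: 1
  Rugby: 3
  Soccer: 2
  Volleyball: 2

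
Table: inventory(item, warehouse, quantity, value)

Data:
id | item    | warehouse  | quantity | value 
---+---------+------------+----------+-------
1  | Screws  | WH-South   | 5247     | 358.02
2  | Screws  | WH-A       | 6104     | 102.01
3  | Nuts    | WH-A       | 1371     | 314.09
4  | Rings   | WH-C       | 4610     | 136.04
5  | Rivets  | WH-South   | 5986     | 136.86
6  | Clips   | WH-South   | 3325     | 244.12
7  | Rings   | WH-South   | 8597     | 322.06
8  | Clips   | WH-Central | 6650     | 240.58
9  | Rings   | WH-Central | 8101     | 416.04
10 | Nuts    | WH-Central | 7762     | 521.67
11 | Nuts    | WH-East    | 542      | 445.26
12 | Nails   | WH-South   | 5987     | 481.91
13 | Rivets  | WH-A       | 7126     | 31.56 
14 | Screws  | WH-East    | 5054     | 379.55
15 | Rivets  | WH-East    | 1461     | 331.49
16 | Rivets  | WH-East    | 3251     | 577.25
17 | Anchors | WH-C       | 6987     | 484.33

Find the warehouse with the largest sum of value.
SELECT warehouse, SUM(value) as val
FROM inventory
GROUP BY warehouse
ORDER BY val DESC
LIMIT 1

Result: WH-East with sum(value) = 1733.55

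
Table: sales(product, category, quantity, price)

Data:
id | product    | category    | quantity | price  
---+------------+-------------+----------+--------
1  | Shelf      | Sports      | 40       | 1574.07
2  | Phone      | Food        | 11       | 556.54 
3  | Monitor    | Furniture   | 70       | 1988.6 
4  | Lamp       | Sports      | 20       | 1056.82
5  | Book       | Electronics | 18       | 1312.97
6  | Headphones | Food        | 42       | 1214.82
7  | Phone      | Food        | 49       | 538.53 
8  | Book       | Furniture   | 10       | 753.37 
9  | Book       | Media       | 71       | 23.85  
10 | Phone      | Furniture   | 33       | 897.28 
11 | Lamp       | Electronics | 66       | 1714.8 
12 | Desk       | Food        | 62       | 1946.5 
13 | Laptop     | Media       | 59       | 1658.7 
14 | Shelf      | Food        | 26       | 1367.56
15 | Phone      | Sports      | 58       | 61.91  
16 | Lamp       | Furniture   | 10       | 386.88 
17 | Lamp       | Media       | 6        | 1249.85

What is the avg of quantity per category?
SELECT category, AVG(quantity) as result
FROM sales
GROUP BY category

Result:
  Electronics: 42.00
  Food: 38.00
  Furniture: 30.75
  Media: 45.33
  Sports: 39.33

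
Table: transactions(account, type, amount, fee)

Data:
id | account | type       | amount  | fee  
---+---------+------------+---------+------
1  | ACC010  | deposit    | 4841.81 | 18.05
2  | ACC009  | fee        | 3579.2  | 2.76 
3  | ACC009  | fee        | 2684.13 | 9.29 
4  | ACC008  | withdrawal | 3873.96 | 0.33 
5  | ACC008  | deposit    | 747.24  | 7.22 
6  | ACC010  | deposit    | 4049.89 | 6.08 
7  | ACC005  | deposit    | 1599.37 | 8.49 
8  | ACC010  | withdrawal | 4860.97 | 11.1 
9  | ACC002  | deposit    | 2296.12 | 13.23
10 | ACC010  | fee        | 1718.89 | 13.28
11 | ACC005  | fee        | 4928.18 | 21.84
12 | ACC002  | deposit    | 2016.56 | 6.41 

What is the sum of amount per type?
SELECT type, SUM(amount) as result
FROM transactions
GROUP BY type

Result:
  deposit: 15550.99
  fee: 12910.40
  withdrawal: 8734.93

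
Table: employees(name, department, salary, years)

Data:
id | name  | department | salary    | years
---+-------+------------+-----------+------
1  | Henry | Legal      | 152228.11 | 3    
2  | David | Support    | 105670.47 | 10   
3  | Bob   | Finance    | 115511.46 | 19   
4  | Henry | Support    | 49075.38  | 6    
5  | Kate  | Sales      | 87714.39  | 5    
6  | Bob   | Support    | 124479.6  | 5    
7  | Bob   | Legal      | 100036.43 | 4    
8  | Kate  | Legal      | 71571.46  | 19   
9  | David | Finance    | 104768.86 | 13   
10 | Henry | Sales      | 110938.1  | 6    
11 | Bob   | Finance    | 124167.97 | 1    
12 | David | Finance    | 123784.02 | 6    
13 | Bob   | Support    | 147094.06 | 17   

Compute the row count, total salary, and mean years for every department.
SELECT department,
       COUNT(*) as cnt,
       SUM(salary) as total_salary,
       AVG(years) as avg_years
FROM employees
GROUP BY department

Result:
  Finance: 4 records, 468232.31 total salary, 9.75 avg years
  Legal: 3 records, 323836.00 total salary, 8.67 avg years
  Sales: 2 records, 198652.49 total salary, 5.50 avg years
  Support: 4 records, 426319.51 total salary, 9.50 avg years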